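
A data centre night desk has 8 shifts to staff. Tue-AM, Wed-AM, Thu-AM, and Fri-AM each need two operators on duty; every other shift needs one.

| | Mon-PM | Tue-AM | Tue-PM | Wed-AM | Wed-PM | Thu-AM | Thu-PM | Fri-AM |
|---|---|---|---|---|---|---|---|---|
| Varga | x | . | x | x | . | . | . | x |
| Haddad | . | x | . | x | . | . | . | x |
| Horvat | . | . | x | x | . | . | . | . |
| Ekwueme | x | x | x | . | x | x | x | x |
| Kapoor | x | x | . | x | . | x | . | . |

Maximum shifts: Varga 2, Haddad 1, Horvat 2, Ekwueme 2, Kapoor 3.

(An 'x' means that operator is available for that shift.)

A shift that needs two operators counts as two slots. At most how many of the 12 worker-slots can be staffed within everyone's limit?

10

Total capacity across all operators is 2+1+2+2+3 = 10, and 12 slots are needed, so at most 10 can be filled.
An assignment achieving 10: Mon-PM→Varga, Tue-AM→Haddad+Kapoor, Tue-PM→Horvat, Wed-AM→Horvat+Kapoor, Wed-PM→Ekwueme, Thu-AM→Kapoor, Thu-PM→Ekwueme, Fri-AM→Varga.
Loads: Varga 2/2, Haddad 1/1, Horvat 2/2, Ekwueme 2/2, Kapoor 3/3.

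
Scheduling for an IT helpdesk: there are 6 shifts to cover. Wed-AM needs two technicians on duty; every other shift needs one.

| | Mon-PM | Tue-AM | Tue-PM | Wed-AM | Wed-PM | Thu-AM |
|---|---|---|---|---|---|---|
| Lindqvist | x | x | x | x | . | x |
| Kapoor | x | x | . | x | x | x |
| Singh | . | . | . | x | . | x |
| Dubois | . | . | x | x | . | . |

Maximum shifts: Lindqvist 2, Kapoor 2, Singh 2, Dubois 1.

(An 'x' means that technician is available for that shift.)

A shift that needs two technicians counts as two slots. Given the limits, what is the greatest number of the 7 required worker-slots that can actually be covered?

7

Total capacity across all technicians is 2+2+2+1 = 7, and 7 slots are needed, so at most 7 can be filled.
An assignment achieving 7: Mon-PM→Lindqvist, Tue-AM→Lindqvist, Tue-PM→Dubois, Wed-AM→Kapoor+Singh, Wed-PM→Kapoor, Thu-AM→Singh.
Loads: Lindqvist 2/2, Kapoor 2/2, Singh 2/2, Dubois 1/1.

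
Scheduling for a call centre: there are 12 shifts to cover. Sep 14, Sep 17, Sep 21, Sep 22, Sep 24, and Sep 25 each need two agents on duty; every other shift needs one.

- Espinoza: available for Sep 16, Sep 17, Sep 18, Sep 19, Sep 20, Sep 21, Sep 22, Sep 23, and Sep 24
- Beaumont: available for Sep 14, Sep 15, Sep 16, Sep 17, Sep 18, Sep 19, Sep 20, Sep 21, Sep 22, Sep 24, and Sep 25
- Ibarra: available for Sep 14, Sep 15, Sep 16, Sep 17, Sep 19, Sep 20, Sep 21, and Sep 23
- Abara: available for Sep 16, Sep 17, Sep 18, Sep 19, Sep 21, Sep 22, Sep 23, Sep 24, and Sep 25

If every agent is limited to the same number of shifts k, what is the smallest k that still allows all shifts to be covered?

5

With 4 agents and 18 worker-slots to fill, someone must work at least ⌈18/4⌉ = 5 shifts, so k ≥ 5.
k = 5 works: Sep 14→Beaumont+Ibarra, Sep 15→Beaumont, Sep 16→Ibarra, Sep 17→Ibarra+Abara, Sep 18→Espinoza, Sep 19→Ibarra, Sep 20→Espinoza, Sep 21→Ibarra+Abara, Sep 22→Espinoza+Beaumont, Sep 23→Espinoza, Sep 24→Espinoza+Beaumont, Sep 25→Beaumont+Abara.
Loads: Espinoza 5, Beaumont 5, Ibarra 5, Abara 3 — all ≤ 5.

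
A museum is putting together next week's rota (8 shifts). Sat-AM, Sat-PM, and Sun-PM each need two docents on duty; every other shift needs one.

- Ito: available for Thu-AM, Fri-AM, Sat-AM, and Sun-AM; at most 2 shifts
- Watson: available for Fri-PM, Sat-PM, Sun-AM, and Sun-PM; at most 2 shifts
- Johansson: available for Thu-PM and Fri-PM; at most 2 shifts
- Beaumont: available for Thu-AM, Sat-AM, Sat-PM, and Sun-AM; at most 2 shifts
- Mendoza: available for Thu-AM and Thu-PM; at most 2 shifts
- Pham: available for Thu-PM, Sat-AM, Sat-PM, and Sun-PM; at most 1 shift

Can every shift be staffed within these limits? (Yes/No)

Total capacity is 11 and 11 slots are needed, so capacity alone doesn't rule it out.
Shifts {Fri-AM, Sat-AM, Sat-PM, Sun-AM, Sun-PM} need 8 worker-slots in total, but the docents available for any of those shifts (Ito, Watson, Beaumont, and Pham) can supply at most 7 among them. So no valid schedule exists.

No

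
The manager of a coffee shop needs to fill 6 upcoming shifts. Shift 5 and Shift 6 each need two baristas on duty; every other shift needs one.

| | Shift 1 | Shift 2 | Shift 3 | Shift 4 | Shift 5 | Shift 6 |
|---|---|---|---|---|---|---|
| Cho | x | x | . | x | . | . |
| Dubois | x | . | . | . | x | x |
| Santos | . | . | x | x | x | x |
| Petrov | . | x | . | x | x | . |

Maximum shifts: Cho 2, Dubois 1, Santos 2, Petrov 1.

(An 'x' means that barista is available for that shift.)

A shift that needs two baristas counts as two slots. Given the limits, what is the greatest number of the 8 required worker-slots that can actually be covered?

6

Total capacity across all baristas is 2+1+2+1 = 6, and 8 slots are needed, so at most 6 can be filled.
An assignment achieving 6: Shift 1→Cho, Shift 2→Cho, Shift 3→Santos, Shift 4→Petrov, Shift 6→Dubois+Santos.
Loads: Cho 2/2, Dubois 1/1, Santos 2/2, Petrov 1/1.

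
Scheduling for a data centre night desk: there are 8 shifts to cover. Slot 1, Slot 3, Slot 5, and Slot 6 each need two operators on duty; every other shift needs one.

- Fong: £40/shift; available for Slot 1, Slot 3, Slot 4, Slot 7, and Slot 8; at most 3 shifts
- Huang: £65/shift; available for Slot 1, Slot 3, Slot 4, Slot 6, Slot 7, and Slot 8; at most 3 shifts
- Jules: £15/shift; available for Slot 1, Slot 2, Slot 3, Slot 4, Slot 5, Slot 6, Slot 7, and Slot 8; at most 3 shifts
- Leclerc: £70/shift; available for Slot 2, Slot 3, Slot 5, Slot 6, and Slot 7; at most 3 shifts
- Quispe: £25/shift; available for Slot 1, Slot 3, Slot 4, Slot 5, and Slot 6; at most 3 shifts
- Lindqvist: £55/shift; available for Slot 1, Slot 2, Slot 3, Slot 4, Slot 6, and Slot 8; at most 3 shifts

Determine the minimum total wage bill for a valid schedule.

Picking the cheapest available operator for each shift independently would cost £220, but that ignores the shift limits.
An optimal schedule: Slot 1→Fong+Lindqvist, Slot 2→Jules, Slot 3→Fong+Lindqvist, Slot 4→Quispe, Slot 5→Jules+Quispe, Slot 6→Quispe+Lindqvist, Slot 7→Jules, Slot 8→Fong.
Total: 40 + 55 + 15 + 40 + 55 + 25 + 15 + 25 + 25 + 55 + 15 + 40 = £405.

£405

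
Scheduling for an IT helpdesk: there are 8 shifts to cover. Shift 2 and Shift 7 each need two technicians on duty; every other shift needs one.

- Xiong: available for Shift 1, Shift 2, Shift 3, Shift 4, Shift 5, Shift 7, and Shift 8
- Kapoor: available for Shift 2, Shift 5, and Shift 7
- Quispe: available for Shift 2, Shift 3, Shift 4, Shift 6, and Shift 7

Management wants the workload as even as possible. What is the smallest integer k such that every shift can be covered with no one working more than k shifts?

4

With 3 technicians and 10 worker-slots to fill, someone must work at least ⌈10/3⌉ = 4 shifts, so k ≥ 4.
k = 4 works: Shift 1→Xiong, Shift 2→Kapoor+Quispe, Shift 3→Xiong, Shift 4→Xiong, Shift 5→Kapoor, Shift 6→Quispe, Shift 7→Kapoor+Quispe, Shift 8→Xiong.
Loads: Xiong 4, Kapoor 3, Quispe 3 — all ≤ 4.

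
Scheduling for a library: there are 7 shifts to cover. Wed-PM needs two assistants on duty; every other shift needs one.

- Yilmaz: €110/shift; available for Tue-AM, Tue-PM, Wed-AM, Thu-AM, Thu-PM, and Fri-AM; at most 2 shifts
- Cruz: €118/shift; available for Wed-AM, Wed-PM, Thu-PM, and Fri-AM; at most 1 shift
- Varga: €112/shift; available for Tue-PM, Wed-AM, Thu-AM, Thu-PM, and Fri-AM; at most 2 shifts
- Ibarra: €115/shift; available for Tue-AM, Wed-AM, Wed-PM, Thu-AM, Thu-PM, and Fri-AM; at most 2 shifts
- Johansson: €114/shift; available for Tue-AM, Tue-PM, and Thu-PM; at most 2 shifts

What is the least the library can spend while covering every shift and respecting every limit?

€905

Wed-PM can only be covered by Cruz and Ibarra, so that assignment is forced.
Picking the cheapest available assistant for each shift independently would cost €893, but that ignores the shift limits.
An optimal schedule: Tue-AM→Yilmaz, Tue-PM→Johansson, Wed-AM→Varga, Wed-PM→Ibarra+Cruz, Thu-AM→Yilmaz, Thu-PM→Johansson, Fri-AM→Varga.
Total: 110 + 114 + 112 + 115 + 118 + 110 + 114 + 112 = €905.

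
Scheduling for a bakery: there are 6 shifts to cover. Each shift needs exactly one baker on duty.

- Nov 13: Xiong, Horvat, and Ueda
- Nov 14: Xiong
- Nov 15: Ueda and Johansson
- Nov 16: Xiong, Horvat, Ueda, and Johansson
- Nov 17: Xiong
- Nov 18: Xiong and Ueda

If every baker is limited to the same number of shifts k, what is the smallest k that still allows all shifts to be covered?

With 4 bakers and 6 worker-slots to fill, someone must work at least ⌈6/4⌉ = 2 shifts, so k ≥ 2.
k = 2 works: Nov 13→Horvat, Nov 14→Xiong, Nov 15→Ueda, Nov 16→Horvat, Nov 17→Xiong, Nov 18→Ueda.
Loads: Xiong 2, Horvat 2, Ueda 2, Johansson 0 — all ≤ 2.

2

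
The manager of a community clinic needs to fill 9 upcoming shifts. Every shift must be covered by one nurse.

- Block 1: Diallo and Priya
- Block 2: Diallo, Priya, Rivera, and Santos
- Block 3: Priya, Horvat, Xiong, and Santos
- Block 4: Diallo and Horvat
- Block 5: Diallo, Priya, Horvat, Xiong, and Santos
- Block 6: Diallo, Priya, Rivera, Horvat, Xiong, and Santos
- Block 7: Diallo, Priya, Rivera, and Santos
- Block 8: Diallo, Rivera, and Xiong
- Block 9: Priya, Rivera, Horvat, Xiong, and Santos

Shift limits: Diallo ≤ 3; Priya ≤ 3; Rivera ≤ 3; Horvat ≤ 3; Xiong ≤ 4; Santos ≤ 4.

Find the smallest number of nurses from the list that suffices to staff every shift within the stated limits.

3

9 slots to fill and no one can take more than 4, so at least ⌈9/4⌉ = 3 nurses are needed.
Diallo, Priya, and Rivera alone can cover everything: Block 1→Diallo, Block 2→Priya, Block 3→Priya, Block 4→Diallo, Block 5→Diallo, Block 6→Rivera, Block 7→Rivera, Block 8→Rivera, Block 9→Priya.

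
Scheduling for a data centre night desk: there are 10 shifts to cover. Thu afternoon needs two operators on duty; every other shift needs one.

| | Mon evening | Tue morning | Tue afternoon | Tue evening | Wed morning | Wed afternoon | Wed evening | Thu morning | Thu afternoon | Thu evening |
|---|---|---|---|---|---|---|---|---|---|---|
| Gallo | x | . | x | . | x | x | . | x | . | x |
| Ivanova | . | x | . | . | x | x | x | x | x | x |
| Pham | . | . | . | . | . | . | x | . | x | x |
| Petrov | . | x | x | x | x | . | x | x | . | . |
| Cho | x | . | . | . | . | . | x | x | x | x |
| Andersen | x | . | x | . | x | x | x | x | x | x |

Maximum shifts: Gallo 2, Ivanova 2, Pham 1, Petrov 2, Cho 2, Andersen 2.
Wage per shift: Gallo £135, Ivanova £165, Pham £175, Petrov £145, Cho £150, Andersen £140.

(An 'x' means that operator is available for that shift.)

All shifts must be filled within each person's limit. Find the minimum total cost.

Tue evening can only be covered by Petrov, so that assignment is forced.
Picking the cheapest available operator for each shift independently would cost £1530, but that ignores the shift limits.
An optimal schedule: Mon evening→Gallo, Tue morning→Ivanova, Tue afternoon→Gallo, Tue evening→Petrov, Wed morning→Petrov, Wed afternoon→Ivanova, Wed evening→Pham, Thu morning→Cho, Thu afternoon→Cho+Andersen, Thu evening→Andersen.
Total: 135 + 165 + 135 + 145 + 145 + 165 + 175 + 150 + 150 + 140 + 140 = £1645.

£1645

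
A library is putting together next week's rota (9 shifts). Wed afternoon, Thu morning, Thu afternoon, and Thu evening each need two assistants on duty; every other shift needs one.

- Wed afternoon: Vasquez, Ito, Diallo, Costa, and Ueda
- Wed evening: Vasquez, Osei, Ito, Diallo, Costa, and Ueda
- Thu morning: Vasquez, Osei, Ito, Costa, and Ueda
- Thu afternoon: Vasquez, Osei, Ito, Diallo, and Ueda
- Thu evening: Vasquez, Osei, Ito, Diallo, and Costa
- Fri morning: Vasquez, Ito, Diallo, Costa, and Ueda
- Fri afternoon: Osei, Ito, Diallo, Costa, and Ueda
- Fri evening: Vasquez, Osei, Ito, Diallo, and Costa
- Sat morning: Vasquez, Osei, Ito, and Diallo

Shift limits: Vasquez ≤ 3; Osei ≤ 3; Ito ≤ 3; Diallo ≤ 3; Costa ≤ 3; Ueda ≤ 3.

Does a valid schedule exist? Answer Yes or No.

Yes

One valid schedule: Wed afternoon→Ito+Diallo, Wed evening→Osei, Thu morning→Osei+Ito, Thu afternoon→Ito+Diallo, Thu evening→Diallo+Costa, Fri morning→Vasquez, Fri afternoon→Osei, Fri evening→Vasquez, Sat morning→Vasquez.
Loads: Vasquez 3/3, Osei 3/3, Ito 3/3, Diallo 3/3, Costa 1/3, Ueda 0/3 — all within limits.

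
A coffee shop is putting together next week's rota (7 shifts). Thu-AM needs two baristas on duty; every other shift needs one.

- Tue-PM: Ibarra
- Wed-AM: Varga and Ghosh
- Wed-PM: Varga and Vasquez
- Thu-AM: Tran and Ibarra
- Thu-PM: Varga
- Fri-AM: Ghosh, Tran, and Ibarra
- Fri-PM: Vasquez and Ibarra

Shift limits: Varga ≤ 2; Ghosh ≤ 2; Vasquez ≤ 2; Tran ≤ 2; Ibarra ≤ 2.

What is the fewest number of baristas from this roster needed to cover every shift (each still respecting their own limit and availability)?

4

8 slots to fill and no one can take more than 2, so at least ⌈8/2⌉ = 4 baristas are needed.
Varga, Vasquez, Tran, and Ibarra alone can cover everything: Tue-PM→Ibarra, Wed-AM→Varga, Wed-PM→Vasquez, Thu-AM→Tran+Ibarra, Thu-PM→Varga, Fri-AM→Tran, Fri-PM→Vasquez.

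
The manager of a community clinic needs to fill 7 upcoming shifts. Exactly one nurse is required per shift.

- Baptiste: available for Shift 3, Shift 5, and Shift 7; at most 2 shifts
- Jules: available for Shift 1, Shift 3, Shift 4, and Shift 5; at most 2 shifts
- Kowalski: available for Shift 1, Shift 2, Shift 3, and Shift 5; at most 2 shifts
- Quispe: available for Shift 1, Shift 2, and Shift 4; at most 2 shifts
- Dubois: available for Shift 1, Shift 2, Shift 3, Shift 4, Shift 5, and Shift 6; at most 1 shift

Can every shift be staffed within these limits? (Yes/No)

Yes

Shift 6 can only be covered by Dubois, so that assignment is forced.
Shift 7 can only be covered by Baptiste, so that assignment is forced.
One valid schedule: Shift 1→Jules, Shift 2→Kowalski, Shift 3→Baptiste, Shift 4→Jules, Shift 5→Kowalski, Shift 6→Dubois, Shift 7→Baptiste.
Loads: Baptiste 2/2, Jules 2/2, Kowalski 2/2, Quispe 0/2, Dubois 1/1 — all within limits.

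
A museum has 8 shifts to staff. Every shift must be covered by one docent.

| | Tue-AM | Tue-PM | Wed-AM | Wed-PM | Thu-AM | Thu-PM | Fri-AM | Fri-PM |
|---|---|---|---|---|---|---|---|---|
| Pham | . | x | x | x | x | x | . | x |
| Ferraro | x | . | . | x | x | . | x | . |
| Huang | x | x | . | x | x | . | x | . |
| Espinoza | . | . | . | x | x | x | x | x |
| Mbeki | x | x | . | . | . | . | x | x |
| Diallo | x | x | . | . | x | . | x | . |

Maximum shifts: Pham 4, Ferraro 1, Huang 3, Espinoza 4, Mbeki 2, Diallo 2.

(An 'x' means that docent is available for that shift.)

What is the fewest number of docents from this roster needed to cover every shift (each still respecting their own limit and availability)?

8 slots to fill and no one can take more than 4, so at least ⌈8/4⌉ = 2 docents are needed.
No set of 2 docents can cover every shift (each such set leaves at least one shift with no one available or exceeds a cap).
Pham, Ferraro, and Huang alone can cover everything: Tue-AM→Ferraro, Tue-PM→Pham, Wed-AM→Pham, Wed-PM→Huang, Thu-AM→Huang, Thu-PM→Pham, Fri-AM→Huang, Fri-PM→Pham.

3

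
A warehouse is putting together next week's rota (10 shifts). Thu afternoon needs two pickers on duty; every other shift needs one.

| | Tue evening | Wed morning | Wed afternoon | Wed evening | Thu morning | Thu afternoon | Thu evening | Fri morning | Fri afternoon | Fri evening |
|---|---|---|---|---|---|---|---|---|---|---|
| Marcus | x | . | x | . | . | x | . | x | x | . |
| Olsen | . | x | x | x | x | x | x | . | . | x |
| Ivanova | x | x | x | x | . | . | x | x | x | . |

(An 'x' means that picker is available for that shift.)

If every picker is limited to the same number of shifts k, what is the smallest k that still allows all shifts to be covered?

4

With 3 pickers and 11 worker-slots to fill, someone must work at least ⌈11/3⌉ = 4 shifts, so k ≥ 4.
k = 4 works: Tue evening→Marcus, Wed morning→Olsen, Wed afternoon→Ivanova, Wed evening→Ivanova, Thu morning→Olsen, Thu afternoon→Marcus+Olsen, Thu evening→Ivanova, Fri morning→Marcus, Fri afternoon→Marcus, Fri evening→Olsen.
Loads: Marcus 4, Olsen 4, Ivanova 3 — all ≤ 4.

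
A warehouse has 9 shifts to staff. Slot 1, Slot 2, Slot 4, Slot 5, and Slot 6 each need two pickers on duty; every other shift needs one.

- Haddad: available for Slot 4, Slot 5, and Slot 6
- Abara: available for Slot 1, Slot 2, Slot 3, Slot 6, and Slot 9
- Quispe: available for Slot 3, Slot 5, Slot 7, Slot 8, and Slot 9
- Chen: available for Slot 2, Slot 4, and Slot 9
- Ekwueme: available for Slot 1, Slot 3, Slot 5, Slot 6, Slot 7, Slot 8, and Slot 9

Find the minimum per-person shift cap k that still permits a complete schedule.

With 5 pickers and 14 worker-slots to fill, someone must work at least ⌈14/5⌉ = 3 shifts, so k ≥ 3.
k = 3 works: Slot 1→Abara+Ekwueme, Slot 2→Abara+Chen, Slot 3→Abara, Slot 4→Haddad+Chen, Slot 5→Haddad+Quispe, Slot 6→Haddad+Ekwueme, Slot 7→Quispe, Slot 8→Quispe, Slot 9→Chen.
Loads: Haddad 3, Abara 3, Quispe 3, Chen 3, Ekwueme 2 — all ≤ 3.

3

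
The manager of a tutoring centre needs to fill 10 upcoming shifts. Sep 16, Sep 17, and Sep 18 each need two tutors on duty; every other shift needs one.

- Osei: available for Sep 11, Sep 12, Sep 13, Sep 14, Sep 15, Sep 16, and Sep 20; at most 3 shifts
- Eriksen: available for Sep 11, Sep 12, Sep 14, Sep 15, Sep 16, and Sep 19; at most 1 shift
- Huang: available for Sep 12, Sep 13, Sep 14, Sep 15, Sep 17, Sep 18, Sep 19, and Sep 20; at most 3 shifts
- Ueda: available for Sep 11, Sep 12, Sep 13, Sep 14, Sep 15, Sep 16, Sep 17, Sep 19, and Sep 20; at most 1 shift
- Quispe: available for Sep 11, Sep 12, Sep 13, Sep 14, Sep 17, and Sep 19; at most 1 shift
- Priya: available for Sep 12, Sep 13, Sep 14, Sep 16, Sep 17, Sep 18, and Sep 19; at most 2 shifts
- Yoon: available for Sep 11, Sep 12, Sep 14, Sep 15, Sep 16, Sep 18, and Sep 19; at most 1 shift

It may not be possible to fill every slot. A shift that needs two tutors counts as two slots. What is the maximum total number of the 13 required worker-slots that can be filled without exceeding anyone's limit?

Total capacity across all tutors is 3+1+3+1+1+2+1 = 12, and 13 slots are needed, so at most 12 can be filled.
An assignment achieving 12: Sep 11→Osei, Sep 12→Quispe, Sep 13→Osei, Sep 15→Eriksen, Sep 16→Priya+Yoon, Sep 17→Huang+Ueda, Sep 18→Huang+Priya, Sep 19→Huang, Sep 20→Osei.
Loads: Osei 3/3, Eriksen 1/1, Huang 3/3, Ueda 1/1, Quispe 1/1, Priya 2/2, Yoon 1/1.

12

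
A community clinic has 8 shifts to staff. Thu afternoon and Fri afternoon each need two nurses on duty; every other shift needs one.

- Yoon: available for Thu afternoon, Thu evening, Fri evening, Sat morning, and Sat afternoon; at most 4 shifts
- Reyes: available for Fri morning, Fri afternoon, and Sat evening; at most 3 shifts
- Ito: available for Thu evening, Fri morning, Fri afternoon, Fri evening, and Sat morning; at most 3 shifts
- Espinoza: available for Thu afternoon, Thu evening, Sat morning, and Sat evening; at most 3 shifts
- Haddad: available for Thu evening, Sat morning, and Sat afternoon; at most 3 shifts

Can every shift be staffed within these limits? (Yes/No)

Thu afternoon can only be covered by Yoon and Espinoza, so that assignment is forced.
Fri afternoon can only be covered by Reyes and Ito, so that assignment is forced.
One valid schedule: Thu afternoon→Yoon+Espinoza, Thu evening→Yoon, Fri morning→Reyes, Fri afternoon→Reyes+Ito, Fri evening→Yoon, Sat morning→Ito, Sat afternoon→Yoon, Sat evening→Reyes.
Loads: Yoon 4/4, Reyes 3/3, Ito 2/3, Espinoza 1/3, Haddad 0/3 — all within limits.

Yes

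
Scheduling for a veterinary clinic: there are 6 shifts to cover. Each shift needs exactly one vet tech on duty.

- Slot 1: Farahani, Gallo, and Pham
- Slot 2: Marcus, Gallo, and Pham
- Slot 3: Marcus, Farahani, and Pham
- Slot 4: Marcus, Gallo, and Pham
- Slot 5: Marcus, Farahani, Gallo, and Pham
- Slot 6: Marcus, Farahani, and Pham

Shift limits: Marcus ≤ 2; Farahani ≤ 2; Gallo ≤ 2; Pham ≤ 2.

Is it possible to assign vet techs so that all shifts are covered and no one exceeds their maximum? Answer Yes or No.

One valid schedule: Slot 1→Farahani, Slot 2→Marcus, Slot 3→Marcus, Slot 4→Gallo, Slot 5→Gallo, Slot 6→Farahani.
Loads: Marcus 2/2, Farahani 2/2, Gallo 2/2, Pham 0/2 — all within limits.

Yes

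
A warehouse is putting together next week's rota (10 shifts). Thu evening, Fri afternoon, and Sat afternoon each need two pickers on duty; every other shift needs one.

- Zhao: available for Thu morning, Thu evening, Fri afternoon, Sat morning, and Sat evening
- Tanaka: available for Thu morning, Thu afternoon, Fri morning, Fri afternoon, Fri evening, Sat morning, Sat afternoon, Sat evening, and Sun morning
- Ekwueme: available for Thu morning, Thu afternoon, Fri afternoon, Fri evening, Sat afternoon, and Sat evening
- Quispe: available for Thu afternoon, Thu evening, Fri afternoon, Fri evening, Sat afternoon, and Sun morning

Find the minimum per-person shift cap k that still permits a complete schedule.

4

With 4 pickers and 13 worker-slots to fill, someone must work at least ⌈13/4⌉ = 4 shifts, so k ≥ 4.
k = 4 works: Thu morning→Zhao, Thu afternoon→Tanaka, Thu evening→Zhao+Quispe, Fri morning→Tanaka, Fri afternoon→Ekwueme+Quispe, Fri evening→Tanaka, Sat morning→Zhao, Sat afternoon→Ekwueme+Quispe, Sat evening→Zhao, Sun morning→Tanaka.
Loads: Zhao 4, Tanaka 4, Ekwueme 2, Quispe 3 — all ≤ 4.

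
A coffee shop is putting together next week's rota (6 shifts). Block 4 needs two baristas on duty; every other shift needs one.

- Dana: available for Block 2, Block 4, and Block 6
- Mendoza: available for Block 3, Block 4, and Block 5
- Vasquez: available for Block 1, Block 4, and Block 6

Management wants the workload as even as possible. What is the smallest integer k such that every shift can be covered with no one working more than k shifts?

3

With 3 baristas and 7 worker-slots to fill, someone must work at least ⌈7/3⌉ = 3 shifts, so k ≥ 3.
k = 3 works: Block 1→Vasquez, Block 2→Dana, Block 3→Mendoza, Block 4→Dana+Mendoza, Block 5→Mendoza, Block 6→Dana.
Loads: Dana 3, Mendoza 3, Vasquez 1 — all ≤ 3.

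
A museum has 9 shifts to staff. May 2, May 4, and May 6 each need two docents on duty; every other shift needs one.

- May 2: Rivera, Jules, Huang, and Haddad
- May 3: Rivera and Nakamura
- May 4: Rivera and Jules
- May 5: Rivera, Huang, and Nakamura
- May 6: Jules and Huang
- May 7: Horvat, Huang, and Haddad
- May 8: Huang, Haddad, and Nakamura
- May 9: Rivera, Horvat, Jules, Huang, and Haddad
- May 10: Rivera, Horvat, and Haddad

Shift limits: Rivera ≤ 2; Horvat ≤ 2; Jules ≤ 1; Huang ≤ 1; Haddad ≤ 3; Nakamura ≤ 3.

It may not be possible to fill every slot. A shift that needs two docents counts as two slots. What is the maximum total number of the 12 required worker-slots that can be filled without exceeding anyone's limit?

Total capacity across all docents is 2+2+1+1+3+3 = 12, and 12 slots are needed, so at most 12 can be filled.
Shifts {May 4, May 6} need 4 slots but only Rivera, Jules, and Huang are available for them, supplying at most 3 — so at least 1 slot must go unfilled.
An assignment achieving 11: May 2→Rivera+Haddad, May 3→Nakamura, May 4→Rivera+Jules, May 5→Nakamura, May 6→Huang, May 7→Horvat, May 8→Haddad, May 9→Haddad, May 10→Horvat.
Loads: Rivera 2/2, Horvat 2/2, Jules 1/1, Huang 1/1, Haddad 3/3, Nakamura 2/3.

11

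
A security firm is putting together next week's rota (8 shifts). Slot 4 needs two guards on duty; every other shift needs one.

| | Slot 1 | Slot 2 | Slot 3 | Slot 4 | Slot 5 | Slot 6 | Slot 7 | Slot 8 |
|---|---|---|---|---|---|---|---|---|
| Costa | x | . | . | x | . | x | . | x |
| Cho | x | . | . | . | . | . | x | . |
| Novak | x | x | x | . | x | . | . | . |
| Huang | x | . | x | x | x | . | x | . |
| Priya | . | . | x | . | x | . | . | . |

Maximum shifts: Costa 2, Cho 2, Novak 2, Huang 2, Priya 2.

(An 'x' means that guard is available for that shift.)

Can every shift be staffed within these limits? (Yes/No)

No

Total capacity is 10 and 9 slots are needed, so capacity alone doesn't rule it out.
Shifts {Slot 4, Slot 6, Slot 8} need 4 worker-slots in total, but the guards available for any of those shifts (Costa and Huang) can supply at most 3 among them. So no valid schedule exists.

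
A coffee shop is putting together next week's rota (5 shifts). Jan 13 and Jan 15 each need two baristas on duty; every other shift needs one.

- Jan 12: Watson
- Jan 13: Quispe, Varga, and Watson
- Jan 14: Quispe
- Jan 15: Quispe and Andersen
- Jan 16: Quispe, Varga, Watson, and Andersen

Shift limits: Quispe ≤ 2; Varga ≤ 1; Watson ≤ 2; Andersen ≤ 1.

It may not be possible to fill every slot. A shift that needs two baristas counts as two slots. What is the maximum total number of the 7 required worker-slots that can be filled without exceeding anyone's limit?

6

Total capacity across all baristas is 2+1+2+1 = 6, and 7 slots are needed, so at most 6 can be filled.
An assignment achieving 6: Jan 12→Watson, Jan 13→Varga+Watson, Jan 14→Quispe, Jan 15→Quispe+Andersen.
Loads: Quispe 2/2, Varga 1/1, Watson 2/2, Andersen 1/1.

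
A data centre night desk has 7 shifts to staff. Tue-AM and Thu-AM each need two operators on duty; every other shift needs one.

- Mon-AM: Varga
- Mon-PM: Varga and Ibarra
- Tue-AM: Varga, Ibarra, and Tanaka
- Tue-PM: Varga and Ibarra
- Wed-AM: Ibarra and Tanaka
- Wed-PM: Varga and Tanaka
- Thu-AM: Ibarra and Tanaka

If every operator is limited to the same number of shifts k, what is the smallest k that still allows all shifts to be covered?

3

With 3 operators and 9 worker-slots to fill, someone must work at least ⌈9/3⌉ = 3 shifts, so k ≥ 3.
k = 3 works: Mon-AM→Varga, Mon-PM→Varga, Tue-AM→Ibarra+Tanaka, Tue-PM→Varga, Wed-AM→Ibarra, Wed-PM→Tanaka, Thu-AM→Ibarra+Tanaka.
Loads: Varga 3, Ibarra 3, Tanaka 3 — all ≤ 3.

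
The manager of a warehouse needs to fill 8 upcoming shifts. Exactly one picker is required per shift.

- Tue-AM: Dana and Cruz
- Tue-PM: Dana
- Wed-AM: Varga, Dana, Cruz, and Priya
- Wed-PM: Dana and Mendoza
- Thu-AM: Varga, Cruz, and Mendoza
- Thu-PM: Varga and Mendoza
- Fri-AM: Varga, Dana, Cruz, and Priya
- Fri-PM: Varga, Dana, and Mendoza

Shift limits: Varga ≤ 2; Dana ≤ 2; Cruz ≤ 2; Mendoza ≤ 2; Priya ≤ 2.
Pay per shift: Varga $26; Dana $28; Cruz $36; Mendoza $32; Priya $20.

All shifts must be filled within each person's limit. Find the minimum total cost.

$212

Tue-PM can only be covered by Dana, so that assignment is forced.
Picking the cheapest available picker for each shift independently would cost $202, but that ignores the shift limits.
An optimal schedule: Tue-AM→Dana, Tue-PM→Dana, Wed-AM→Priya, Wed-PM→Mendoza, Thu-AM→Varga, Thu-PM→Varga, Fri-AM→Priya, Fri-PM→Mendoza.
Total: 28 + 28 + 20 + 32 + 26 + 26 + 20 + 32 = $212.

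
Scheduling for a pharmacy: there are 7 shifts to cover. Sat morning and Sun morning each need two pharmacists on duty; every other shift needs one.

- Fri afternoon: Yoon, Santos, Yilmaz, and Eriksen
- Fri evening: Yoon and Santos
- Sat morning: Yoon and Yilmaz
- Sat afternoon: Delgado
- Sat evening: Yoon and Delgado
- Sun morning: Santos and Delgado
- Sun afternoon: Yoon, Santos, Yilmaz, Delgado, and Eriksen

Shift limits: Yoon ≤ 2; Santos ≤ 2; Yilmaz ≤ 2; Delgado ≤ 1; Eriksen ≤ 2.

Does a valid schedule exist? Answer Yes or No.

Total capacity is 9 and 9 slots are needed, so capacity alone doesn't rule it out.
Shifts {Sat afternoon, Sun morning} need 3 worker-slots in total, but the pharmacists available for any of those shifts (Santos and Delgado) can supply at most 2 among them. So no valid schedule exists.

No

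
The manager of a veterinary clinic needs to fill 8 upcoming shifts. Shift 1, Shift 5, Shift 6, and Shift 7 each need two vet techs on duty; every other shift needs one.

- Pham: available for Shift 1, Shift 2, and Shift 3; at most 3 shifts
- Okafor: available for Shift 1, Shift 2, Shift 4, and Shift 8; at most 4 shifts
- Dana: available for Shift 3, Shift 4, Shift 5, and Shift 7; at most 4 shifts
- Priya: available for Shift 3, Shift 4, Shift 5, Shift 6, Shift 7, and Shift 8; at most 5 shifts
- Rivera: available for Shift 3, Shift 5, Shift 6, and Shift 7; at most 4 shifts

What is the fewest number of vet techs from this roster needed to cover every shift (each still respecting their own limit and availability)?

12 slots to fill and no one can take more than 5, so at least ⌈12/5⌉ = 3 vet techs are needed.
Shifts {Shift 1, Shift 5} need 4 slots, but among the vet techs available for them (Pham, Okafor, Dana, Priya, and Rivera) any 3 together supply at most 3. So 3 vet techs are not enough.
Pham, Okafor, Priya, and Rivera alone can cover everything: Shift 1→Pham+Okafor, Shift 2→Pham, Shift 3→Pham, Shift 4→Okafor, Shift 5→Priya+Rivera, Shift 6→Priya+Rivera, Shift 7→Priya+Rivera, Shift 8→Okafor.

4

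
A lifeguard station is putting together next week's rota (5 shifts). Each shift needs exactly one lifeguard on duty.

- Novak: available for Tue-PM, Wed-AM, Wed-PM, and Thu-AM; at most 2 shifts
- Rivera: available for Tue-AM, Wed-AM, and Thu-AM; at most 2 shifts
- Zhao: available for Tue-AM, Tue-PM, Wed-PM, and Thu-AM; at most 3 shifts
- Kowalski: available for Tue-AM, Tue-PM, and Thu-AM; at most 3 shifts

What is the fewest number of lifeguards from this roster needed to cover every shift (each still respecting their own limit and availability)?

2

5 slots to fill and no one can take more than 3, so at least ⌈5/3⌉ = 2 lifeguards are needed.
Novak and Zhao alone can cover everything: Tue-AM→Zhao, Tue-PM→Novak, Wed-AM→Novak, Wed-PM→Zhao, Thu-AM→Zhao.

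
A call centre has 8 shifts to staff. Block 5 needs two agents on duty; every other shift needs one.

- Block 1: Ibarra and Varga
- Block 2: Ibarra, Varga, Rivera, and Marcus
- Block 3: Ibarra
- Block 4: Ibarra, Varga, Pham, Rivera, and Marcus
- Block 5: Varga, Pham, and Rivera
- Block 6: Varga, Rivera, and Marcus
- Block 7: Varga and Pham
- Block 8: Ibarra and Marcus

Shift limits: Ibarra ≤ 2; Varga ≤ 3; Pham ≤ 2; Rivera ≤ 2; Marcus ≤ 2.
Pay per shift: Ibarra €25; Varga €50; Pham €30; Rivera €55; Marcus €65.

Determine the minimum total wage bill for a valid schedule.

€370

Block 3 can only be covered by Ibarra, so that assignment is forced.
Picking the cheapest available agent for each shift independently would cost €285, but that ignores the shift limits.
An optimal schedule: Block 1→Varga, Block 2→Rivera, Block 3→Ibarra, Block 4→Rivera, Block 5→Pham+Varga, Block 6→Varga, Block 7→Pham, Block 8→Ibarra.
Total: 50 + 55 + 25 + 55 + 30 + 50 + 50 + 30 + 25 = €370.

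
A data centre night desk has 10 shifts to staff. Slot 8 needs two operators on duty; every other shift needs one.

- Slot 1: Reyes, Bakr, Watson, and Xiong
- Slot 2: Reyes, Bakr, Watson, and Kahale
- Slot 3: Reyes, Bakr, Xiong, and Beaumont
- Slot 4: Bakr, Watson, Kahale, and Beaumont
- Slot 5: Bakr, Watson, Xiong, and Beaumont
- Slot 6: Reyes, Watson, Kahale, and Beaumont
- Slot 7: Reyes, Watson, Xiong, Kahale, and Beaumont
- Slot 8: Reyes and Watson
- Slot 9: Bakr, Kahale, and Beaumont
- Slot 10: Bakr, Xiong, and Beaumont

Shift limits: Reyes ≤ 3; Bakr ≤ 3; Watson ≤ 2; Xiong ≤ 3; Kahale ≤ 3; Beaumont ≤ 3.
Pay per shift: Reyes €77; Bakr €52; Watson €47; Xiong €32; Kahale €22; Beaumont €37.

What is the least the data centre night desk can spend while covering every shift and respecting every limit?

Slot 8 can only be covered by Reyes and Watson, so that assignment is forced.
Picking the cheapest available operator for each shift independently would cost €362, but that ignores the shift limits.
An optimal schedule: Slot 1→Xiong, Slot 2→Kahale, Slot 3→Xiong, Slot 4→Kahale, Slot 5→Beaumont, Slot 6→Beaumont, Slot 7→Beaumont, Slot 8→Watson+Reyes, Slot 9→Kahale, Slot 10→Xiong.
Total: 32 + 22 + 32 + 22 + 37 + 37 + 37 + 47 + 77 + 22 + 32 = €397.

€397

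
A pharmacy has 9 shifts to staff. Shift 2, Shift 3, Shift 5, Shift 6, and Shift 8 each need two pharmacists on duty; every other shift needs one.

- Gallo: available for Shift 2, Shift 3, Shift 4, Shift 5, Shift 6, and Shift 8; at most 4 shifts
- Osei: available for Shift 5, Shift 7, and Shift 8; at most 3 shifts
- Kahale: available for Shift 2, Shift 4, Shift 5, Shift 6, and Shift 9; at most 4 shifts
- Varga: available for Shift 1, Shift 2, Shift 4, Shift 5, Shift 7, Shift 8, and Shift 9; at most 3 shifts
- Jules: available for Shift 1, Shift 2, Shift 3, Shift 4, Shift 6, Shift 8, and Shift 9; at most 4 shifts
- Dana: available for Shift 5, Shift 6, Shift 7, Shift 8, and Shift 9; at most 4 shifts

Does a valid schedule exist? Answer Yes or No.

Yes

Shift 3 can only be covered by Gallo and Jules, so that assignment is forced.
One valid schedule: Shift 1→Varga, Shift 2→Gallo+Kahale, Shift 3→Gallo+Jules, Shift 4→Gallo, Shift 5→Osei+Kahale, Shift 6→Gallo+Kahale, Shift 7→Osei, Shift 8→Osei+Varga, Shift 9→Kahale.
Loads: Gallo 4/4, Osei 3/3, Kahale 4/4, Varga 2/3, Jules 1/4, Dana 0/4 — all within limits.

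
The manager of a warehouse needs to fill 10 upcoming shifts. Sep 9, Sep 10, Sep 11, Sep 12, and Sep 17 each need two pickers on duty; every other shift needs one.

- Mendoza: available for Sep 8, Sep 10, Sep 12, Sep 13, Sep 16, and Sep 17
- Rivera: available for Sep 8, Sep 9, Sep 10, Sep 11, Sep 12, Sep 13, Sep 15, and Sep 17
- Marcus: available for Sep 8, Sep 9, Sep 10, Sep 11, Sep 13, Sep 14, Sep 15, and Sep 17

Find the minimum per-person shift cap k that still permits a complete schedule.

5

With 3 pickers and 15 worker-slots to fill, someone must work at least ⌈15/3⌉ = 5 shifts, so k ≥ 5.
k = 5 works: Sep 8→Mendoza, Sep 9→Rivera+Marcus, Sep 10→Mendoza+Rivera, Sep 11→Rivera+Marcus, Sep 12→Mendoza+Rivera, Sep 13→Marcus, Sep 14→Marcus, Sep 15→Rivera, Sep 16→Mendoza, Sep 17→Mendoza+Marcus.
Loads: Mendoza 5, Rivera 5, Marcus 5 — all ≤ 5.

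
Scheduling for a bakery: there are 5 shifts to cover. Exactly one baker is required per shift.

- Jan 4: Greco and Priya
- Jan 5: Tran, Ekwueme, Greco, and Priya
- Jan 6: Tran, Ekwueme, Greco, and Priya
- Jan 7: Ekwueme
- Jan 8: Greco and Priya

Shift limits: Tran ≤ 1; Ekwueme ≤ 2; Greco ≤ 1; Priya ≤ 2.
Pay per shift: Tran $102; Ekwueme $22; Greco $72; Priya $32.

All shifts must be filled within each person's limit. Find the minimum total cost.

$180

Jan 7 can only be covered by Ekwueme, so that assignment is forced.
Picking the cheapest available baker for each shift independently would cost $130, but that ignores the shift limits.
An optimal schedule: Jan 4→Priya, Jan 5→Ekwueme, Jan 6→Greco, Jan 7→Ekwueme, Jan 8→Priya.
Total: 32 + 22 + 72 + 22 + 32 = $180.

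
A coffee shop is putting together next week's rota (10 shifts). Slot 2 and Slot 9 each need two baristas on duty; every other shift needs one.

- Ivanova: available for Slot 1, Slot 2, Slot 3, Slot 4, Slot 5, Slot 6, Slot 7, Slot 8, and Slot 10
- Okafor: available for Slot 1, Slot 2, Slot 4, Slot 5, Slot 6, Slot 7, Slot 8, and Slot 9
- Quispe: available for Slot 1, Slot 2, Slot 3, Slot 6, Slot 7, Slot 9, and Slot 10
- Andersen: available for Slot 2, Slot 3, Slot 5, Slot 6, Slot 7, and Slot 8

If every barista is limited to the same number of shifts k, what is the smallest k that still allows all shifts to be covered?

With 4 baristas and 12 worker-slots to fill, someone must work at least ⌈12/4⌉ = 3 shifts, so k ≥ 3.
k = 3 works: Slot 1→Ivanova, Slot 2→Quispe+Andersen, Slot 3→Quispe, Slot 4→Ivanova, Slot 5→Okafor, Slot 6→Andersen, Slot 7→Andersen, Slot 8→Okafor, Slot 9→Okafor+Quispe, Slot 10→Ivanova.
Loads: Ivanova 3, Okafor 3, Quispe 3, Andersen 3 — all ≤ 3.

3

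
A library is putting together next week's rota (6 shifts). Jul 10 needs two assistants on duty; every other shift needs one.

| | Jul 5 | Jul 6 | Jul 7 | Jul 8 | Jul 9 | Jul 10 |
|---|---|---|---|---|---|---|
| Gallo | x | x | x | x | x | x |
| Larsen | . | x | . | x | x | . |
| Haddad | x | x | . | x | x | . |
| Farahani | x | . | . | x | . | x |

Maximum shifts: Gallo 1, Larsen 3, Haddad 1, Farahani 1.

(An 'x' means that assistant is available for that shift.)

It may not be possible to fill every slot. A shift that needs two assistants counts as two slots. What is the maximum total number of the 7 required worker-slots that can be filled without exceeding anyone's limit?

6

Total capacity across all assistants is 1+3+1+1 = 6, and 7 slots are needed, so at most 6 can be filled.
An assignment achieving 6: Jul 5→Haddad, Jul 6→Larsen, Jul 7→Gallo, Jul 8→Larsen, Jul 9→Larsen, Jul 10→Farahani.
Loads: Gallo 1/1, Larsen 3/3, Haddad 1/1, Farahani 1/1.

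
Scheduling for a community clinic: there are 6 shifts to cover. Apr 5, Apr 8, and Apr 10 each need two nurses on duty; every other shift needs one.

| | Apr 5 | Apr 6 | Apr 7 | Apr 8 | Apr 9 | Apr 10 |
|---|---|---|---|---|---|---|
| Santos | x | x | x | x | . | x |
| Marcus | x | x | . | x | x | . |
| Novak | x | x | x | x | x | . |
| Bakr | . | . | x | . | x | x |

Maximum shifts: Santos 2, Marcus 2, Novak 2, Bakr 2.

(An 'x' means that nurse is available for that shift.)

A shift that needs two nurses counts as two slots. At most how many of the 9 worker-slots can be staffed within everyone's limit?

8

Total capacity across all nurses is 2+2+2+2 = 8, and 9 slots are needed, so at most 8 can be filled.
An assignment achieving 8: Apr 5→Santos+Marcus, Apr 6→Marcus, Apr 7→Novak, Apr 8→Novak, Apr 9→Bakr, Apr 10→Santos+Bakr.
Loads: Santos 2/2, Marcus 2/2, Novak 2/2, Bakr 2/2.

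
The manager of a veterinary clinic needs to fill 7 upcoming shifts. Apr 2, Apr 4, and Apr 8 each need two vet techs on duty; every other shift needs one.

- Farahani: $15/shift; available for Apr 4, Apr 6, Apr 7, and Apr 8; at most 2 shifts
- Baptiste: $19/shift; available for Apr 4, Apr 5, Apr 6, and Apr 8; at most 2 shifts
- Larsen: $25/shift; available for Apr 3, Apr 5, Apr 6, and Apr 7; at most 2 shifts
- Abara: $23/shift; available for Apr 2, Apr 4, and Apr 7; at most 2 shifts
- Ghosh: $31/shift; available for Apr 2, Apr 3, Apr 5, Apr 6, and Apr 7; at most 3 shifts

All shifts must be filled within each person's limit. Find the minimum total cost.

$226

Apr 2 can only be covered by Abara and Ghosh, so that assignment is forced.
Apr 8 can only be covered by Farahani and Baptiste, so that assignment is forced.
Picking the cheapest available vet tech for each shift independently would cost $196, but that ignores the shift limits.
An optimal schedule: Apr 2→Abara+Ghosh, Apr 3→Larsen, Apr 4→Farahani+Baptiste, Apr 5→Larsen, Apr 6→Ghosh, Apr 7→Abara, Apr 8→Farahani+Baptiste.
Total: 23 + 31 + 25 + 15 + 19 + 25 + 31 + 23 + 15 + 19 = $226.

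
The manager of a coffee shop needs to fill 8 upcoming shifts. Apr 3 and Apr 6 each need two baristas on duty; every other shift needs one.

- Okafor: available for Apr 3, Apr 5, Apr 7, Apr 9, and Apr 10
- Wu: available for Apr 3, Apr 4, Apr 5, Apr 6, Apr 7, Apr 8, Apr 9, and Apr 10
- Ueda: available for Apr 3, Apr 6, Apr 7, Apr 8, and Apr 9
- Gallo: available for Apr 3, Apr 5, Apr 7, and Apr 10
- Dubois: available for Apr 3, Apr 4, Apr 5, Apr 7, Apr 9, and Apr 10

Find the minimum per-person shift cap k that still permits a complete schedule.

With 5 baristas and 10 worker-slots to fill, someone must work at least ⌈10/5⌉ = 2 shifts, so k ≥ 2.
k = 2 works: Apr 3→Gallo+Dubois, Apr 4→Wu, Apr 5→Okafor, Apr 6→Wu+Ueda, Apr 7→Dubois, Apr 8→Ueda, Apr 9→Okafor, Apr 10→Gallo.
Loads: Okafor 2, Wu 2, Ueda 2, Gallo 2, Dubois 2 — all ≤ 2.

2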